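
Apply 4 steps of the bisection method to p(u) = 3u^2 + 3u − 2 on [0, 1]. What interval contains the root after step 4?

[0.4375, 0.5]

p(0.5) = 0.25 > 0, so the root lies in [0, 0.5]
p(0.25) = -1.0625 < 0, so the root lies in [0.25, 0.5]
p(0.375) = -0.453125 < 0, so the root lies in [0.375, 0.5]
p(0.4375) = -0.1133 < 0, so the root lies in [0.4375, 0.5]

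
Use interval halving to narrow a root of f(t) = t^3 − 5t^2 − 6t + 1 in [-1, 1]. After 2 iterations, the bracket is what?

m = 0, f(m) = 1 (+); new bracket [0, 1]
m = 0.5, f(m) = -3.125 (−); new bracket [0, 0.5]

[0, 0.5]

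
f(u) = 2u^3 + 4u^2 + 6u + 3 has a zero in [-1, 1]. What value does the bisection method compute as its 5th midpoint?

-0.6875

midpoint 0: f = 3 > 0 → [-1, 0]
midpoint -0.5: f = 0.75 > 0 → [-1, -0.5]
midpoint -0.75: f = -0.09375 < 0 → [-0.75, -0.5]
midpoint -0.625: f = 0.3242 > 0 → [-0.75, -0.625]
midpoint -0.6875: f = 0.1157 > 0 → [-0.75, -0.6875]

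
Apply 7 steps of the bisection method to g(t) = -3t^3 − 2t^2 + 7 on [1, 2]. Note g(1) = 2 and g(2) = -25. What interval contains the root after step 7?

[1.1328125, 1.140625]

t = 1.5 gives g = -7.625, negative; keep [1, 1.5]
t = 1.25 gives g = -1.984375, negative; keep [1, 1.25]
t = 1.125 gives g = 0.197266, positive; keep [1.125, 1.25]
t = 1.1875 gives g = -0.844, negative; keep [1.125, 1.1875]
t = 1.15625 gives g = -0.3112, negative; keep [1.125, 1.15625]
t = 1.140625 gives g = -0.054, negative; keep [1.125, 1.140625]
t = 1.1328125 gives g = 0.0724, positive; keep [1.1328125, 1.140625]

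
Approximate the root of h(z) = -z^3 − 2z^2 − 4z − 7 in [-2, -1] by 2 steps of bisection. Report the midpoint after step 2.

z = -1.5 gives h = -2.125, negative; keep [-2, -1.5]
z = -1.75 gives h = -0.765625, negative; keep [-2, -1.75]

-1.75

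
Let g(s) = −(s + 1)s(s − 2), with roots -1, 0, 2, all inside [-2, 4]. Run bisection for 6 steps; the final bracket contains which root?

midpoint 1: g = 2 > 0 → [1, 4]
midpoint 2.5: g = -4.375 < 0 → [1, 2.5]
midpoint 1.75: g = 1.203125 > 0 → [1.75, 2.5]
midpoint 2.125: g = -0.8301 < 0 → [1.75, 2.125]
midpoint 1.9375: g = 0.3557 > 0 → [1.9375, 2.125]
midpoint 2.03125: g = -0.1924 < 0 → [1.9375, 2.03125]

2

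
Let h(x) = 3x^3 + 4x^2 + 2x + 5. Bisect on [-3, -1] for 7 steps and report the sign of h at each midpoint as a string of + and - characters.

-+--+-+

h(-2) = -7 < 0, so the root lies in [-2, -1]
h(-1.5) = 0.875 > 0, so the root lies in [-2, -1.5]
h(-1.75) = -2.328125 < 0, so the root lies in [-1.75, -1.5]
h(-1.625) = -0.5605 < 0, so the root lies in [-1.625, -1.5]
h(-1.5625) = 0.1965 > 0, so the root lies in [-1.625, -1.5625]
h(-1.59375) = -0.1719 < 0, so the root lies in [-1.59375, -1.5625]
h(-1.578125) = 0.0148 > 0, so the root lies in [-1.59375, -1.578125]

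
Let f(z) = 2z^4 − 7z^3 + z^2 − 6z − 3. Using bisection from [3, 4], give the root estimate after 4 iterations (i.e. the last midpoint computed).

m = 3.5, f(m) = -11.75 (−); new bracket [3.5, 4]
m = 3.75, f(m) = 14.929688 (+); new bracket [3.5, 3.75]
m = 3.625, f(m) = 0.299316 (+); new bracket [3.5, 3.625]
m = 3.5625, f(m) = -6.032 (−); new bracket [3.5625, 3.625]

3.5625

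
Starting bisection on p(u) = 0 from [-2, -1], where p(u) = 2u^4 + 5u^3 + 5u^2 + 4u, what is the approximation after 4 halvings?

-1.6875

p(-1.5) = -1.5 < 0, so the root lies in [-2, -1.5]
p(-1.75) = 0.273438 > 0, so the root lies in [-1.75, -1.5]
p(-1.625) = -0.806152 < 0, so the root lies in [-1.75, -1.625]
p(-1.6875) = -0.3205 < 0, so the root lies in [-1.75, -1.6875]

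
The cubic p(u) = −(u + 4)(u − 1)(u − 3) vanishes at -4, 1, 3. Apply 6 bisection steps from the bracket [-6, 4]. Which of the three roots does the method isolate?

u = -1 gives p = -24, negative; keep [-6, -1]
u = -3.5 gives p = -14.625, negative; keep [-6, -3.5]
u = -4.75 gives p = 33.421875, positive; keep [-4.75, -3.5]
u = -4.125 gives p = 4.5645, positive; keep [-4.125, -3.5]
u = -3.8125 gives p = -6.1472, negative; keep [-4.125, -3.8125]
u = -3.96875 gives p = -1.0821, negative; keep [-4.125, -3.96875]

-4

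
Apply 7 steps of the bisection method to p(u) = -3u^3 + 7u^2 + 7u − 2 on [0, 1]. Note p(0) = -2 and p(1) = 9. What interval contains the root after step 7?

m = 0.5, p(m) = 2.875 (+); new bracket [0, 0.5]
m = 0.25, p(m) = 0.140625 (+); new bracket [0, 0.25]
m = 0.125, p(m) = -1.021484 (−); new bracket [0.125, 0.25]
m = 0.1875, p(m) = -0.4612 (−); new bracket [0.1875, 0.25]
m = 0.21875, p(m) = -0.1652 (−); new bracket [0.21875, 0.25]
m = 0.234375, p(m) = -0.0135 (−); new bracket [0.234375, 0.25]
m = 0.2421875, p(m) = 0.0633 (+); new bracket [0.234375, 0.2421875]

[0.234375, 0.2421875]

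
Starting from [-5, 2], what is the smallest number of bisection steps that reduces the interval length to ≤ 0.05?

8

Width after n steps is 7/2^n. Need 2^n ≥ 7/0.05 = 140.
2^7 = 128 < 140 ≤ 2^8 = 256, so n = 8.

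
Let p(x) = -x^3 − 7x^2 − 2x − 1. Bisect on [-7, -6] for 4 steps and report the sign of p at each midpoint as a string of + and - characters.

p(-6.5) = -9.125 < 0, so the root lies in [-7, -6.5]
p(-6.75) = 1.109375 > 0, so the root lies in [-6.75, -6.5]
p(-6.625) = -4.208984 < 0, so the root lies in [-6.75, -6.625]
p(-6.6875) = -1.6008 < 0, so the root lies in [-6.75, -6.6875]

-+--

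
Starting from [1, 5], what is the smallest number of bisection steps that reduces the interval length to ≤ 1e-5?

19

Width after n steps is 4/2^n. Need 2^n ≥ 4/1e-5 = 400000.
2^18 = 262144 < 400000 ≤ 2^19 = 524288, so n = 19.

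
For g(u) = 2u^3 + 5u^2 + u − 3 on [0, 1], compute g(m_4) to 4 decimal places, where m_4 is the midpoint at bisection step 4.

u = 0.5 gives g = -1, negative; keep [0.5, 1]
u = 0.75 gives g = 1.40625, positive; keep [0.5, 0.75]
u = 0.625 gives g = 0.066406, positive; keep [0.5, 0.625]
u = 0.5625 gives g = -0.4995, negative; keep [0.5625, 0.625]

-0.4995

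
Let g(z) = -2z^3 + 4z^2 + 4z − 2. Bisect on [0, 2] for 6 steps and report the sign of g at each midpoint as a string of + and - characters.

midpoint 1: g = 4 > 0 → [0, 1]
midpoint 0.5: g = 0.75 > 0 → [0, 0.5]
midpoint 0.25: g = -0.78125 < 0 → [0.25, 0.5]
midpoint 0.375: g = -0.043 < 0 → [0.375, 0.5]
midpoint 0.4375: g = 0.3481 > 0 → [0.375, 0.4375]
midpoint 0.40625: g = 0.1511 > 0 → [0.375, 0.40625]

++--++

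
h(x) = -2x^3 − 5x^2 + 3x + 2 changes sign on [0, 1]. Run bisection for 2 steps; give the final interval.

midpoint 0.5: h = 2 > 0 → [0.5, 1]
midpoint 0.75: h = 0.59375 > 0 → [0.75, 1]

[0.75, 1]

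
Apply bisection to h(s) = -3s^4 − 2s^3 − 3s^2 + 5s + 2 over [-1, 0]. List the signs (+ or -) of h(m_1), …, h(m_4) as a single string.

-+-+

h(-0.5) = -1.1875 < 0, so the root lies in [-0.5, 0]
h(-0.25) = 0.582031 > 0, so the root lies in [-0.5, -0.25]
h(-0.375) = -0.250732 < 0, so the root lies in [-0.375, -0.25]
h(-0.3125) = 0.177 > 0, so the root lies in [-0.375, -0.3125]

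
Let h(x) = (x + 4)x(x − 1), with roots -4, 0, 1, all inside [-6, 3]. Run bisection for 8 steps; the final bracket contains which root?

h(-1.5) = 9.375 > 0, so the root lies in [-6, -1.5]
h(-3.75) = 4.453125 > 0, so the root lies in [-6, -3.75]
h(-4.875) = -25.060547 < 0, so the root lies in [-4.875, -3.75]
h(-4.3125) = -7.1594 < 0, so the root lies in [-4.3125, -3.75]
h(-4.03125) = -0.6338 < 0, so the root lies in [-4.03125, -3.75]
h(-3.890625) = 2.0811 > 0, so the root lies in [-4.03125, -3.890625]
h(-3.9609375) = 0.7676 > 0, so the root lies in [-4.03125, -3.9609375]
h(-3.99609375) = 0.078 > 0, so the root lies in [-4.03125, -3.99609375]

-4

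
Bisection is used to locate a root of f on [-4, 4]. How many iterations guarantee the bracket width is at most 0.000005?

Width after n steps is 8/2^n. Need 2^n ≥ 8/0.000005 = 1600000.
2^20 = 1048576 < 1600000 ≤ 2^21 = 2097152, so n = 21.

21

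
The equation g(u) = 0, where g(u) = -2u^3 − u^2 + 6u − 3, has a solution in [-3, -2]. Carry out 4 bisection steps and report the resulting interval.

[-2.1875, -2.125]

g(-2.5) = 7 > 0, so the root lies in [-2.5, -2]
g(-2.25) = 1.21875 > 0, so the root lies in [-2.25, -2]
g(-2.125) = -1.074219 < 0, so the root lies in [-2.25, -2.125]
g(-2.1875) = 0.0249 > 0, so the root lies in [-2.1875, -2.125]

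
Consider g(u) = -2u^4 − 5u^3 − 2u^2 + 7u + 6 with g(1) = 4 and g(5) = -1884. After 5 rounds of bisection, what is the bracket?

u = 3 gives g = -288, negative; keep [1, 3]
u = 2 gives g = -60, negative; keep [1, 2]
u = 1.5 gives g = -15, negative; keep [1, 1.5]
u = 1.25 gives g = -3.0234, negative; keep [1, 1.25]
u = 1.125 gives g = 1.021, positive; keep [1.125, 1.25]

[1.125, 1.25]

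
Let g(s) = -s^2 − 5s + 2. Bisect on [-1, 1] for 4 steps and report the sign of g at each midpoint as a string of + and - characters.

m = 0, g(m) = 2 (+); new bracket [0, 1]
m = 0.5, g(m) = -0.75 (−); new bracket [0, 0.5]
m = 0.25, g(m) = 0.6875 (+); new bracket [0.25, 0.5]
m = 0.375, g(m) = -0.0156 (−); new bracket [0.25, 0.375]

+-+-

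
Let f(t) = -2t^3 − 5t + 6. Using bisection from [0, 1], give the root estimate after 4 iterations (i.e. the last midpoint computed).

0.9375

f(0.5) = 3.25 > 0, so the root lies in [0.5, 1]
f(0.75) = 1.40625 > 0, so the root lies in [0.75, 1]
f(0.875) = 0.285156 > 0, so the root lies in [0.875, 1]
f(0.9375) = -0.3354 < 0, so the root lies in [0.875, 0.9375]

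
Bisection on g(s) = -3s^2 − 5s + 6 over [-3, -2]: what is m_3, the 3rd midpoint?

s = -2.5 gives g = -0.25, negative; keep [-2.5, -2]
s = -2.25 gives g = 2.0625, positive; keep [-2.5, -2.25]
s = -2.375 gives g = 0.953125, positive; keep [-2.5, -2.375]

-2.375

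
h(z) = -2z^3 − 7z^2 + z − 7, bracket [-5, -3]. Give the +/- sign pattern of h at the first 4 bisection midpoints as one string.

h(-4) = 5 > 0, so the root lies in [-4, -3]
h(-3.5) = -10.5 < 0, so the root lies in [-4, -3.5]
h(-3.75) = -3.71875 < 0, so the root lies in [-4, -3.75]
h(-3.875) = 0.3867 > 0, so the root lies in [-3.875, -3.75]

+--+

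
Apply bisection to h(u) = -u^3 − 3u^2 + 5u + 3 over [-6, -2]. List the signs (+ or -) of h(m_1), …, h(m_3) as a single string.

u = -4 gives h = -1, negative; keep [-6, -4]
u = -5 gives h = 28, positive; keep [-5, -4]
u = -4.5 gives h = 10.875, positive; keep [-4.5, -4]

-++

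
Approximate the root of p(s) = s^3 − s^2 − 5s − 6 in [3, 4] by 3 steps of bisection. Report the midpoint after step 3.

3.125

m = 3.5, p(m) = 7.125 (+); new bracket [3, 3.5]
m = 3.25, p(m) = 1.515625 (+); new bracket [3, 3.25]
m = 3.125, p(m) = -0.873047 (−); new bracket [3.125, 3.25]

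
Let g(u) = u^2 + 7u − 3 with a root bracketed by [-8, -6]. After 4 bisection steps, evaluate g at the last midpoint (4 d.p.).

-0.2344

u = -7 gives g = -3, negative; keep [-8, -7]
u = -7.5 gives g = 0.75, positive; keep [-7.5, -7]
u = -7.25 gives g = -1.1875, negative; keep [-7.5, -7.25]
u = -7.375 gives g = -0.2344, negative; keep [-7.5, -7.375]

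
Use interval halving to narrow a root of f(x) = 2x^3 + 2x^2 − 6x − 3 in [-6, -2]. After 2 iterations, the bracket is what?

[-3, -2]

x = -4 gives f = -75, negative; keep [-4, -2]
x = -3 gives f = -21, negative; keep [-3, -2]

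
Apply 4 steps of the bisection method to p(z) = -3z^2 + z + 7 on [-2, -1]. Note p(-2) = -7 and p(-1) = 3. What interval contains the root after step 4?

z = -1.5 gives p = -1.25, negative; keep [-1.5, -1]
z = -1.25 gives p = 1.0625, positive; keep [-1.5, -1.25]
z = -1.375 gives p = -0.046875, negative; keep [-1.375, -1.25]
z = -1.3125 gives p = 0.5195, positive; keep [-1.375, -1.3125]

[-1.375, -1.3125]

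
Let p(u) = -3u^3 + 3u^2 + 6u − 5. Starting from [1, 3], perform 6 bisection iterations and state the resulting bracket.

[1.59375, 1.625]

midpoint 2: p = -5 < 0 → [1, 2]
midpoint 1.5: p = 0.625 > 0 → [1.5, 2]
midpoint 1.75: p = -1.390625 < 0 → [1.5, 1.75]
midpoint 1.625: p = -0.2012 < 0 → [1.5, 1.625]
midpoint 1.5625: p = 0.2551 > 0 → [1.5625, 1.625]
midpoint 1.59375: p = 0.0381 > 0 → [1.59375, 1.625]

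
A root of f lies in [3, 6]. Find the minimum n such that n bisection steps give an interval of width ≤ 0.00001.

19

Width after n steps is 3/2^n. Need 2^n ≥ 3/0.00001 = 300000.
2^18 = 262144 < 300000 ≤ 2^19 = 524288, so n = 19.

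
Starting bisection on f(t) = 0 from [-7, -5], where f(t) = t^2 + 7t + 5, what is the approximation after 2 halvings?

-6.5

midpoint -6: f = -1 < 0 → [-7, -6]
midpoint -6.5: f = 1.75 > 0 → [-6.5, -6]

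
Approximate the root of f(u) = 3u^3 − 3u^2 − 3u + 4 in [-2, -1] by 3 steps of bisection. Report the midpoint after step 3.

u = -1.5 gives f = -8.375, negative; keep [-1.5, -1]
u = -1.25 gives f = -2.796875, negative; keep [-1.25, -1]
u = -1.125 gives f = -0.693359, negative; keep [-1.125, -1]

-1.125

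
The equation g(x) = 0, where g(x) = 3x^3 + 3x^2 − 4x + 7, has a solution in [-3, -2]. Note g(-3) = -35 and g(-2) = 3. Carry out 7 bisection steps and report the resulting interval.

g(-2.5) = -11.125 < 0, so the root lies in [-2.5, -2]
g(-2.25) = -2.984375 < 0, so the root lies in [-2.25, -2]
g(-2.125) = 0.259766 > 0, so the root lies in [-2.25, -2.125]
g(-2.1875) = -1.2971 < 0, so the root lies in [-2.1875, -2.125]
g(-2.15625) = -0.5027 < 0, so the root lies in [-2.15625, -2.125]
g(-2.140625) = -0.1175 < 0, so the root lies in [-2.140625, -2.125]
g(-2.1328125) = 0.0721 > 0, so the root lies in [-2.140625, -2.1328125]

[-2.140625, -2.1328125]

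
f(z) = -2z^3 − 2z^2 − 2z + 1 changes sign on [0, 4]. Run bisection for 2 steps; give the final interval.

[0, 1]

midpoint 2: f = -27 < 0 → [0, 2]
midpoint 1: f = -5 < 0 → [0, 1]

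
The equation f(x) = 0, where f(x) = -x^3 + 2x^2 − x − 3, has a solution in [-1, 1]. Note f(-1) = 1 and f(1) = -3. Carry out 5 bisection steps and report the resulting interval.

f(0) = -3 < 0, so the root lies in [-1, 0]
f(-0.5) = -1.875 < 0, so the root lies in [-1, -0.5]
f(-0.75) = -0.703125 < 0, so the root lies in [-1, -0.75]
f(-0.875) = 0.0762 > 0, so the root lies in [-0.875, -0.75]
f(-0.8125) = -0.3308 < 0, so the root lies in [-0.875, -0.8125]

[-0.875, -0.8125]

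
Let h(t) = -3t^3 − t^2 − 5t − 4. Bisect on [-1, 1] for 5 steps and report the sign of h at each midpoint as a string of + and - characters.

h(0) = -4 < 0, so the root lies in [-1, 0]
h(-0.5) = -1.375 < 0, so the root lies in [-1, -0.5]
h(-0.75) = 0.453125 > 0, so the root lies in [-0.75, -0.5]
h(-0.625) = -0.5332 < 0, so the root lies in [-0.75, -0.625]
h(-0.6875) = -0.0603 < 0, so the root lies in [-0.75, -0.6875]

--+--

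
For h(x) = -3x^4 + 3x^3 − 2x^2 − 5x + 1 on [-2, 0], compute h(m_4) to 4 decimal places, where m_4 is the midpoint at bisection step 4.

m = -1, h(m) = -2 (−); new bracket [-1, 0]
m = -0.5, h(m) = 2.4375 (+); new bracket [-1, -0.5]
m = -0.75, h(m) = 1.410156 (+); new bracket [-1, -0.75]
m = -0.875, h(m) = 0.0754 (+); new bracket [-1, -0.875]

0.0754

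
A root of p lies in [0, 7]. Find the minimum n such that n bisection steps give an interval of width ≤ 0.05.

Width after n steps is 7/2^n. Need 2^n ≥ 7/0.05 = 140.
2^7 = 128 < 140 ≤ 2^8 = 256, so n = 8.

8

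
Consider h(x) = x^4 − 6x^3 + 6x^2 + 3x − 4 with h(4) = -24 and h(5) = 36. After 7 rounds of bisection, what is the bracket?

x = 4.5 gives h = -5.6875, negative; keep [4.5, 5]
x = 4.75 gives h = 11.660156, positive; keep [4.5, 4.75]
x = 4.625 gives h = 2.187744, positive; keep [4.5, 4.625]
x = 4.5625 gives h = -1.9404, negative; keep [4.5625, 4.625]
x = 4.59375 gives h = 0.0749, positive; keep [4.5625, 4.59375]
x = 4.578125 gives h = -0.9448, negative; keep [4.578125, 4.59375]
x = 4.5859375 gives h = -0.438, negative; keep [4.5859375, 4.59375]

[4.5859375, 4.59375]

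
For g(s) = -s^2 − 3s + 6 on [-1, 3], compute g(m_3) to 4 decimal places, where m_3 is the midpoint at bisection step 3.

-0.7500

s = 1 gives g = 2, positive; keep [1, 3]
s = 2 gives g = -4, negative; keep [1, 2]
s = 1.5 gives g = -0.75, negative; keep [1, 1.5]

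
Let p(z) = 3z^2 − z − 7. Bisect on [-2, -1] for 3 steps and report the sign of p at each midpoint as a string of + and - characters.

midpoint -1.5: p = 1.25 > 0 → [-1.5, -1]
midpoint -1.25: p = -1.0625 < 0 → [-1.5, -1.25]
midpoint -1.375: p = 0.046875 > 0 → [-1.375, -1.25]

+-+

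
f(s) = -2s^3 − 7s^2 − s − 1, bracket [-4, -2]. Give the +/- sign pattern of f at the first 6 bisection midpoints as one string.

-+--++

s = -3 gives f = -7, negative; keep [-4, -3]
s = -3.5 gives f = 2.5, positive; keep [-3.5, -3]
s = -3.25 gives f = -3.03125, negative; keep [-3.5, -3.25]
s = -3.375 gives f = -0.4727, negative; keep [-3.5, -3.375]
s = -3.4375 gives f = 0.9604, positive; keep [-3.4375, -3.375]
s = -3.40625 gives f = 0.2308, positive; keep [-3.40625, -3.375]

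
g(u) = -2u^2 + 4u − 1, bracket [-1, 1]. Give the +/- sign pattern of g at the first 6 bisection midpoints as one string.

-+-++-

midpoint 0: g = -1 < 0 → [0, 1]
midpoint 0.5: g = 0.5 > 0 → [0, 0.5]
midpoint 0.25: g = -0.125 < 0 → [0.25, 0.5]
midpoint 0.375: g = 0.2188 > 0 → [0.25, 0.375]
midpoint 0.3125: g = 0.0547 > 0 → [0.25, 0.3125]
midpoint 0.28125: g = -0.0332 < 0 → [0.28125, 0.3125]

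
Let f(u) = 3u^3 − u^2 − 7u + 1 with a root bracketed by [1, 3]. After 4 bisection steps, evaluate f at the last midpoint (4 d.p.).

m = 2, f(m) = 7 (+); new bracket [1, 2]
m = 1.5, f(m) = -1.625 (−); new bracket [1.5, 2]
m = 1.75, f(m) = 1.765625 (+); new bracket [1.5, 1.75]
m = 1.625, f(m) = -0.1426 (−); new bracket [1.625, 1.75]

-0.1426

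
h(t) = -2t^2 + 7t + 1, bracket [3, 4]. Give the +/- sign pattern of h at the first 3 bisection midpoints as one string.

+-+

t = 3.5 gives h = 1, positive; keep [3.5, 4]
t = 3.75 gives h = -0.875, negative; keep [3.5, 3.75]
t = 3.625 gives h = 0.09375, positive; keep [3.625, 3.75]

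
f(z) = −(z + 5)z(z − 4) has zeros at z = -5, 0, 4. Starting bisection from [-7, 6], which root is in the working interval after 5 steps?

-5

z = -0.5 gives f = -10.125, negative; keep [-7, -0.5]
z = -3.75 gives f = -36.328125, negative; keep [-7, -3.75]
z = -5.375 gives f = 18.896484, positive; keep [-5.375, -3.75]
z = -4.5625 gives f = -17.0916, negative; keep [-5.375, -4.5625]
z = -4.96875 gives f = -1.3926, negative; keep [-5.375, -4.96875]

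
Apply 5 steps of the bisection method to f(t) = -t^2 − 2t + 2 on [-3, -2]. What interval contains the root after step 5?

f(-2.5) = 0.75 > 0, so the root lies in [-3, -2.5]
f(-2.75) = -0.0625 < 0, so the root lies in [-2.75, -2.5]
f(-2.625) = 0.359375 > 0, so the root lies in [-2.75, -2.625]
f(-2.6875) = 0.1523 > 0, so the root lies in [-2.75, -2.6875]
f(-2.71875) = 0.0459 > 0, so the root lies in [-2.75, -2.71875]

[-2.75, -2.71875]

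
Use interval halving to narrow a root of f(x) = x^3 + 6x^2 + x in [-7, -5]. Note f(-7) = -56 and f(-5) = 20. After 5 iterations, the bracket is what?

midpoint -6: f = -6 < 0 → [-6, -5]
midpoint -5.5: f = 9.625 > 0 → [-6, -5.5]
midpoint -5.75: f = 2.515625 > 0 → [-6, -5.75]
midpoint -5.875: f = -1.5605 < 0 → [-5.875, -5.75]
midpoint -5.8125: f = 0.5222 > 0 → [-5.875, -5.8125]

[-5.875, -5.8125]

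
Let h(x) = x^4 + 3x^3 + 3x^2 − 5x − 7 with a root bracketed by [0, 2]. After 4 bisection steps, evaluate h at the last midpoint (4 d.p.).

3.1702

m = 1, h(m) = -5 (−); new bracket [1, 2]
m = 1.5, h(m) = 7.4375 (+); new bracket [1, 1.5]
m = 1.25, h(m) = -0.261719 (−); new bracket [1.25, 1.5]
m = 1.375, h(m) = 3.1702 (+); new bracket [1.25, 1.375]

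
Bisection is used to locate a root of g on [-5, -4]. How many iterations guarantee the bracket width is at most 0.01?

7

Width after n steps is 1/2^n. Need 2^n ≥ 1/0.01 = 100.
2^6 = 64 < 100 ≤ 2^7 = 128, so n = 7.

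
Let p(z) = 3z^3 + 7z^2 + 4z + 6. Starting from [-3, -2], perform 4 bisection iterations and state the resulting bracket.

[-2.1875, -2.125]

z = -2.5 gives p = -7.125, negative; keep [-2.5, -2]
z = -2.25 gives p = -1.734375, negative; keep [-2.25, -2]
z = -2.125 gives p = 0.322266, positive; keep [-2.25, -2.125]
z = -2.1875 gives p = -0.6565, negative; keep [-2.1875, -2.125]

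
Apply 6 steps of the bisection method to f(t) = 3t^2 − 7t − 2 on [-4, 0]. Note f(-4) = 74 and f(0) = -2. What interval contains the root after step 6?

[-0.3125, -0.25]

f(-2) = 24 > 0, so the root lies in [-2, 0]
f(-1) = 8 > 0, so the root lies in [-1, 0]
f(-0.5) = 2.25 > 0, so the root lies in [-0.5, 0]
f(-0.25) = -0.0625 < 0, so the root lies in [-0.5, -0.25]
f(-0.375) = 1.0469 > 0, so the root lies in [-0.375, -0.25]
f(-0.3125) = 0.4805 > 0, so the root lies in [-0.3125, -0.25]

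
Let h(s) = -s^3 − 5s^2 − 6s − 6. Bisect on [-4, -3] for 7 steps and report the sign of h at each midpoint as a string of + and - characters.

--+--++

h(-3.5) = -3.375 < 0, so the root lies in [-4, -3.5]
h(-3.75) = -1.078125 < 0, so the root lies in [-4, -3.75]
h(-3.875) = 0.357422 > 0, so the root lies in [-3.875, -3.75]
h(-3.8125) = -0.3855 < 0, so the root lies in [-3.875, -3.8125]
h(-3.84375) = -0.0204 < 0, so the root lies in [-3.875, -3.84375]
h(-3.859375) = 0.1669 > 0, so the root lies in [-3.859375, -3.84375]
h(-3.8515625) = 0.0728 > 0, so the root lies in [-3.8515625, -3.84375]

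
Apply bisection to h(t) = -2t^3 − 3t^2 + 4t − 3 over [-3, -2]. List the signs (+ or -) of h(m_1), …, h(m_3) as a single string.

-++

m = -2.5, h(m) = -0.5 (−); new bracket [-3, -2.5]
m = -2.75, h(m) = 4.90625 (+); new bracket [-2.75, -2.5]
m = -2.625, h(m) = 2.003906 (+); new bracket [-2.625, -2.5]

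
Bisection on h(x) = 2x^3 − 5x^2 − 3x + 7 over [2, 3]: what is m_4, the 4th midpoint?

2.5625

midpoint 2.5: h = -0.5 < 0 → [2.5, 3]
midpoint 2.75: h = 2.53125 > 0 → [2.5, 2.75]
midpoint 2.625: h = 0.847656 > 0 → [2.5, 2.625]
midpoint 2.5625: h = 0.1333 > 0 → [2.5, 2.5625]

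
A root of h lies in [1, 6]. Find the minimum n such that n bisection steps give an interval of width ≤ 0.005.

Width after n steps is 5/2^n. Need 2^n ≥ 5/0.005 = 1000.
2^9 = 512 < 1000 ≤ 2^10 = 1024, so n = 10.

10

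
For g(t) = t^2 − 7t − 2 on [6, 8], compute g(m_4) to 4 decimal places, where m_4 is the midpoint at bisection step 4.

0.7656

m = 7, g(m) = -2 (−); new bracket [7, 8]
m = 7.5, g(m) = 1.75 (+); new bracket [7, 7.5]
m = 7.25, g(m) = -0.1875 (−); new bracket [7.25, 7.5]
m = 7.375, g(m) = 0.7656 (+); new bracket [7.25, 7.375]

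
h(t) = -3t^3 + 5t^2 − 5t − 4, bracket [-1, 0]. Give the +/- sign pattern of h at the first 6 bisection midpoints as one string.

+-----

h(-0.5) = 0.125 > 0, so the root lies in [-0.5, 0]
h(-0.25) = -2.390625 < 0, so the root lies in [-0.5, -0.25]
h(-0.375) = -1.263672 < 0, so the root lies in [-0.5, -0.375]
h(-0.4375) = -0.6042 < 0, so the root lies in [-0.5, -0.4375]
h(-0.46875) = -0.2486 < 0, so the root lies in [-0.5, -0.46875]
h(-0.484375) = -0.0641 < 0, so the root lies in [-0.5, -0.484375]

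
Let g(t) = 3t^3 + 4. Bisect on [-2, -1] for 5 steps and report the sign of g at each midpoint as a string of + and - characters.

---++

m = -1.5, g(m) = -6.125 (−); new bracket [-1.5, -1]
m = -1.25, g(m) = -1.859375 (−); new bracket [-1.25, -1]
m = -1.125, g(m) = -0.271484 (−); new bracket [-1.125, -1]
m = -1.0625, g(m) = 0.4016 (+); new bracket [-1.125, -1.0625]
m = -1.09375, g(m) = 0.0747 (+); new bracket [-1.125, -1.09375]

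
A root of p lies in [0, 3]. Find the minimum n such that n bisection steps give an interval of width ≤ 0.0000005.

Width after n steps is 3/2^n. Need 2^n ≥ 3/0.0000005 = 6000000.
2^22 = 4194304 < 6000000 ≤ 2^23 = 8388608, so n = 23.

23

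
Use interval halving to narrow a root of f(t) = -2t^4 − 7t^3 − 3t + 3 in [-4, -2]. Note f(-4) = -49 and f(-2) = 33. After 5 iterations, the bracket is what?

f(-3) = 39 > 0, so the root lies in [-4, -3]
f(-3.5) = 13.5 > 0, so the root lies in [-4, -3.5]
f(-3.75) = -12.117188 < 0, so the root lies in [-3.75, -3.5]
f(-3.625) = 1.9663 > 0, so the root lies in [-3.75, -3.625]
f(-3.6875) = -4.7405 < 0, so the root lies in [-3.6875, -3.625]

[-3.6875, -3.625]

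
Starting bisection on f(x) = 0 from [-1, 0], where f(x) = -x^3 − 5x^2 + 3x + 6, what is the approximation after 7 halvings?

x = -0.5 gives f = 3.375, positive; keep [-1, -0.5]
x = -0.75 gives f = 1.359375, positive; keep [-1, -0.75]
x = -0.875 gives f = 0.216797, positive; keep [-1, -0.875]
x = -0.9375 gives f = -0.3831, negative; keep [-0.9375, -0.875]
x = -0.90625 gives f = -0.0809, negative; keep [-0.90625, -0.875]
x = -0.890625 gives f = 0.0685, positive; keep [-0.90625, -0.890625]
x = -0.8984375 gives f = -0.0061, negative; keep [-0.8984375, -0.890625]

-0.8984375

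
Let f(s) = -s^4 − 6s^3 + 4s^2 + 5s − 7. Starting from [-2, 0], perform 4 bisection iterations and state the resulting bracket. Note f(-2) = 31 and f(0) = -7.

midpoint -1: f = -3 < 0 → [-2, -1]
midpoint -1.5: f = 9.6875 > 0 → [-1.5, -1]
midpoint -1.25: f = 2.277344 > 0 → [-1.25, -1]
midpoint -1.125: f = -0.6213 < 0 → [-1.25, -1.125]

[-1.25, -1.125]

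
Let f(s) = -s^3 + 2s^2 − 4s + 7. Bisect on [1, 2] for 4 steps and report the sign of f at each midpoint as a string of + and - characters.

f(1.5) = 2.125 > 0, so the root lies in [1.5, 2]
f(1.75) = 0.765625 > 0, so the root lies in [1.75, 2]
f(1.875) = -0.060547 < 0, so the root lies in [1.75, 1.875]
f(1.8125) = 0.366 > 0, so the root lies in [1.8125, 1.875]

++-+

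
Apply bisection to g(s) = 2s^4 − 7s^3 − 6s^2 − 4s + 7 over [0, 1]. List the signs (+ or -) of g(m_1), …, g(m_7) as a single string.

+-+-+-+

midpoint 0.5: g = 2.75 > 0 → [0.5, 1]
midpoint 0.75: g = -1.695312 < 0 → [0.5, 0.75]
midpoint 0.625: g = 0.752441 > 0 → [0.625, 0.75]
midpoint 0.6875: g = -0.4138 < 0 → [0.625, 0.6875]
midpoint 0.65625: g = 0.1836 > 0 → [0.65625, 0.6875]
midpoint 0.671875: g = -0.1115 < 0 → [0.65625, 0.671875]
midpoint 0.6640625: g = 0.0369 > 0 → [0.6640625, 0.671875]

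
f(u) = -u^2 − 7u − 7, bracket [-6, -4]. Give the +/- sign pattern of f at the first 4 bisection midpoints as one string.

+++-

f(-5) = 3 > 0, so the root lies in [-6, -5]
f(-5.5) = 1.25 > 0, so the root lies in [-6, -5.5]
f(-5.75) = 0.1875 > 0, so the root lies in [-6, -5.75]
f(-5.875) = -0.3906 < 0, so the root lies in [-5.875, -5.75]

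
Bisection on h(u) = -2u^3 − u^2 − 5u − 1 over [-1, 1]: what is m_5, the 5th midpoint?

-0.1875

m = 0, h(m) = -1 (−); new bracket [-1, 0]
m = -0.5, h(m) = 1.5 (+); new bracket [-0.5, 0]
m = -0.25, h(m) = 0.21875 (+); new bracket [-0.25, 0]
m = -0.125, h(m) = -0.3867 (−); new bracket [-0.25, -0.125]
m = -0.1875, h(m) = -0.0845 (−); new bracket [-0.25, -0.1875]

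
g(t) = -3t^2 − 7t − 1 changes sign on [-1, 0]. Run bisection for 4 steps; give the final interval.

g(-0.5) = 1.75 > 0, so the root lies in [-0.5, 0]
g(-0.25) = 0.5625 > 0, so the root lies in [-0.25, 0]
g(-0.125) = -0.171875 < 0, so the root lies in [-0.25, -0.125]
g(-0.1875) = 0.207 > 0, so the root lies in [-0.1875, -0.125]

[-0.1875, -0.125]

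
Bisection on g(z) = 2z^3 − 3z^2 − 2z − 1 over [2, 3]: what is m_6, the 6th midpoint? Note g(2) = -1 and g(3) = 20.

m = 2.5, g(m) = 6.5 (+); new bracket [2, 2.5]
m = 2.25, g(m) = 2.09375 (+); new bracket [2, 2.25]
m = 2.125, g(m) = 0.394531 (+); new bracket [2, 2.125]
m = 2.0625, g(m) = -0.3394 (−); new bracket [2.0625, 2.125]
m = 2.09375, g(m) = 0.0182 (+); new bracket [2.0625, 2.09375]
m = 2.078125, g(m) = -0.1629 (−); new bracket [2.078125, 2.09375]

2.078125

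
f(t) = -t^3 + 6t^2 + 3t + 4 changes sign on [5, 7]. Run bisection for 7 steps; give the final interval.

[6.546875, 6.5625]

t = 6 gives f = 22, positive; keep [6, 7]
t = 6.5 gives f = 2.375, positive; keep [6.5, 7]
t = 6.75 gives f = -9.921875, negative; keep [6.5, 6.75]
t = 6.625 gives f = -3.5566, negative; keep [6.5, 6.625]
t = 6.5625 gives f = -0.5374, negative; keep [6.5, 6.5625]
t = 6.53125 gives f = 0.9321, positive; keep [6.53125, 6.5625]
t = 6.546875 gives f = 0.2007, positive; keep [6.546875, 6.5625]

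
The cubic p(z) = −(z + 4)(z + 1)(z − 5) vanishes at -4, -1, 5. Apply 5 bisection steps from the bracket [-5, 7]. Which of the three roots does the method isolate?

p(1) = 40 > 0, so the root lies in [1, 7]
p(4) = 40 > 0, so the root lies in [4, 7]
p(5.5) = -30.875 < 0, so the root lies in [4, 5.5]
p(4.75) = 12.5781 > 0, so the root lies in [4.75, 5.5]
p(5.125) = -6.9863 < 0, so the root lies in [4.75, 5.125]

5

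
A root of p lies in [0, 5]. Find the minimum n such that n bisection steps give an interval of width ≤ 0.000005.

Width after n steps is 5/2^n. Need 2^n ≥ 5/0.000005 = 1000000.
2^19 = 524288 < 1000000 ≤ 2^20 = 1048576, so n = 20.

20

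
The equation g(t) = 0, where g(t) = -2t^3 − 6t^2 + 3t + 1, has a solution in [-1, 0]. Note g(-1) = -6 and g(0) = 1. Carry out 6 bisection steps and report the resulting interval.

g(-0.5) = -1.75 < 0, so the root lies in [-0.5, 0]
g(-0.25) = -0.09375 < 0, so the root lies in [-0.25, 0]
g(-0.125) = 0.535156 > 0, so the root lies in [-0.25, -0.125]
g(-0.1875) = 0.2397 > 0, so the root lies in [-0.25, -0.1875]
g(-0.21875) = 0.0776 > 0, so the root lies in [-0.25, -0.21875]
g(-0.234375) = -0.007 < 0, so the root lies in [-0.234375, -0.21875]

[-0.234375, -0.21875]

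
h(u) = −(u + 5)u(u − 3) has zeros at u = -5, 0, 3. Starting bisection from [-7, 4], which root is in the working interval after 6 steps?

-5

u = -1.5 gives h = -23.625, negative; keep [-7, -1.5]
u = -4.25 gives h = -23.109375, negative; keep [-7, -4.25]
u = -5.625 gives h = 30.322266, positive; keep [-5.625, -4.25]
u = -4.9375 gives h = -2.4495, negative; keep [-5.625, -4.9375]
u = -5.28125 gives h = 12.3006, positive; keep [-5.28125, -4.9375]
u = -5.109375 gives h = 4.5318, positive; keep [-5.109375, -4.9375]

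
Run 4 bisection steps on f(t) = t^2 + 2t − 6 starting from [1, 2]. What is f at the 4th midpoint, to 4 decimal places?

0.2227

midpoint 1.5: f = -0.75 < 0 → [1.5, 2]
midpoint 1.75: f = 0.5625 > 0 → [1.5, 1.75]
midpoint 1.625: f = -0.109375 < 0 → [1.625, 1.75]
midpoint 1.6875: f = 0.2227 > 0 → [1.625, 1.6875]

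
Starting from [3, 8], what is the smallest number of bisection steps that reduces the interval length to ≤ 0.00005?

Width after n steps is 5/2^n. Need 2^n ≥ 5/0.00005 = 100000.
2^16 = 65536 < 100000 ≤ 2^17 = 131072, so n = 17.

17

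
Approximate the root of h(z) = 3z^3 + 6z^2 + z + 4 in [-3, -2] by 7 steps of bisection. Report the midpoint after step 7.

h(-2.5) = -7.875 < 0, so the root lies in [-2.5, -2]
h(-2.25) = -2.046875 < 0, so the root lies in [-2.25, -2]
h(-2.125) = 0.181641 > 0, so the root lies in [-2.25, -2.125]
h(-2.1875) = -0.8792 < 0, so the root lies in [-2.1875, -2.125]
h(-2.15625) = -0.3357 < 0, so the root lies in [-2.15625, -2.125]
h(-2.140625) = -0.0738 < 0, so the root lies in [-2.140625, -2.125]
h(-2.1328125) = 0.0547 > 0, so the root lies in [-2.140625, -2.1328125]

-2.1328125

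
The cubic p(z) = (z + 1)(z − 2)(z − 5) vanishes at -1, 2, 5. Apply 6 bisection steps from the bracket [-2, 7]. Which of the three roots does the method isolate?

p(2.5) = -4.375 < 0, so the root lies in [2.5, 7]
p(4.75) = -3.953125 < 0, so the root lies in [4.75, 7]
p(5.875) = 23.310547 > 0, so the root lies in [4.75, 5.875]
p(5.3125) = 6.5344 > 0, so the root lies in [4.75, 5.3125]
p(5.03125) = 0.5713 > 0, so the root lies in [4.75, 5.03125]
p(4.890625) = -1.8624 < 0, so the root lies in [4.890625, 5.03125]

5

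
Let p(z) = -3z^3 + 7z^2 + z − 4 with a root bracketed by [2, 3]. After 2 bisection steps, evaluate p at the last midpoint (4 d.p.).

p(2.5) = -4.625 < 0, so the root lies in [2, 2.5]
p(2.25) = -0.484375 < 0, so the root lies in [2, 2.25]

-0.4844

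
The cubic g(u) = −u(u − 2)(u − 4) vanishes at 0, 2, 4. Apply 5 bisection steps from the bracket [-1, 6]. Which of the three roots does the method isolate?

midpoint 2.5: g = 1.875 > 0 → [2.5, 6]
midpoint 4.25: g = -2.390625 < 0 → [2.5, 4.25]
midpoint 3.375: g = 2.900391 > 0 → [3.375, 4.25]
midpoint 3.8125: g = 1.2957 > 0 → [3.8125, 4.25]
midpoint 4.03125: g = -0.2559 < 0 → [3.8125, 4.03125]

4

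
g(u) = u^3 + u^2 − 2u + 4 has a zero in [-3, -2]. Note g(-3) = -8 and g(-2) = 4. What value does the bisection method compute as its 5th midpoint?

-2.46875

u = -2.5 gives g = -0.375, negative; keep [-2.5, -2]
u = -2.25 gives g = 2.171875, positive; keep [-2.5, -2.25]
u = -2.375 gives g = 0.994141, positive; keep [-2.5, -2.375]
u = -2.4375 gives g = 0.3342, positive; keep [-2.5, -2.4375]
u = -2.46875 gives g = -0.0141, negative; keep [-2.46875, -2.4375]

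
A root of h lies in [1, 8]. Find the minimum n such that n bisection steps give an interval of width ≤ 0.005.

Width after n steps is 7/2^n. Need 2^n ≥ 7/0.005 = 1400.
2^10 = 1024 < 1400 ≤ 2^11 = 2048, so n = 11.

11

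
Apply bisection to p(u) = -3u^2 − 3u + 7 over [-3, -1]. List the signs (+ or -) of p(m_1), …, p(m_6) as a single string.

+---++

m = -2, p(m) = 1 (+); new bracket [-3, -2]
m = -2.5, p(m) = -4.25 (−); new bracket [-2.5, -2]
m = -2.25, p(m) = -1.4375 (−); new bracket [-2.25, -2]
m = -2.125, p(m) = -0.1719 (−); new bracket [-2.125, -2]
m = -2.0625, p(m) = 0.4258 (+); new bracket [-2.125, -2.0625]
m = -2.09375, p(m) = 0.1299 (+); new bracket [-2.125, -2.09375]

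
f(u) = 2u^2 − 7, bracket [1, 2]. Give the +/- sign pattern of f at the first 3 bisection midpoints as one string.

m = 1.5, f(m) = -2.5 (−); new bracket [1.5, 2]
m = 1.75, f(m) = -0.875 (−); new bracket [1.75, 2]
m = 1.875, f(m) = 0.03125 (+); new bracket [1.75, 1.875]

--+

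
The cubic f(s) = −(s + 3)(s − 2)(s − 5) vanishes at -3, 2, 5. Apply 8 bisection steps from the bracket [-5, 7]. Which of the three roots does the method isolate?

-3

s = 1 gives f = -16, negative; keep [-5, 1]
s = -2 gives f = -28, negative; keep [-5, -2]
s = -3.5 gives f = 23.375, positive; keep [-3.5, -2]
s = -2.75 gives f = -9.2031, negative; keep [-3.5, -2.75]
s = -3.125 gives f = 5.2051, positive; keep [-3.125, -2.75]
s = -2.9375 gives f = -2.4495, negative; keep [-3.125, -2.9375]
s = -3.03125 gives f = 1.2627, positive; keep [-3.03125, -2.9375]
s = -2.984375 gives f = -0.6218, negative; keep [-3.03125, -2.984375]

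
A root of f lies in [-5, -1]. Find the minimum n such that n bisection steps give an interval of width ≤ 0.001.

Width after n steps is 4/2^n. Need 2^n ≥ 4/0.001 = 4000.
2^11 = 2048 < 4000 ≤ 2^12 = 4096, so n = 12.

12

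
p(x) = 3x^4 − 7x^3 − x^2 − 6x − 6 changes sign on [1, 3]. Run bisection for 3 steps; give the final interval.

[2.75, 3]

midpoint 2: p = -30 < 0 → [2, 3]
midpoint 2.5: p = -19.4375 < 0 → [2.5, 3]
midpoint 2.75: p = -4.066406 < 0 → [2.75, 3]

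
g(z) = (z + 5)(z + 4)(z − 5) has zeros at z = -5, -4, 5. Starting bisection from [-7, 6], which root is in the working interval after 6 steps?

5

midpoint -0.5: g = -86.625 < 0 → [-0.5, 6]
midpoint 2.75: g = -117.703125 < 0 → [2.75, 6]
midpoint 4.375: g = -49.072266 < 0 → [4.375, 6]
midpoint 5.1875: g = 17.5496 > 0 → [4.375, 5.1875]
midpoint 4.78125: g = -18.7888 < 0 → [4.78125, 5.1875]
midpoint 4.984375: g = -1.4016 < 0 → [4.984375, 5.1875]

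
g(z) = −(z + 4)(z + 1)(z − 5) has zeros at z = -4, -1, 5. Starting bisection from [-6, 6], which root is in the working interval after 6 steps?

m = 0, g(m) = 20 (+); new bracket [0, 6]
m = 3, g(m) = 56 (+); new bracket [3, 6]
m = 4.5, g(m) = 23.375 (+); new bracket [4.5, 6]
m = 5.25, g(m) = -14.4531 (−); new bracket [4.5, 5.25]
m = 4.875, g(m) = 6.5176 (+); new bracket [4.875, 5.25]
m = 5.0625, g(m) = -3.4338 (−); new bracket [4.875, 5.0625]

5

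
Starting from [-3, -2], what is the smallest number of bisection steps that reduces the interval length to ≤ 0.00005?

Width after n steps is 1/2^n. Need 2^n ≥ 1/0.00005 = 20000.
2^14 = 16384 < 20000 ≤ 2^15 = 32768, so n = 15.

15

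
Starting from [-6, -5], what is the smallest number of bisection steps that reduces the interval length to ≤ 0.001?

10

Width after n steps is 1/2^n. Need 2^n ≥ 1/0.001 = 1000.
2^9 = 512 < 1000 ≤ 2^10 = 1024, so n = 10.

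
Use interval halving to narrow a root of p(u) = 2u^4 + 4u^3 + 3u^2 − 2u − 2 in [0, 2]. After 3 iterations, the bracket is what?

[0.5, 0.75]

m = 1, p(m) = 5 (+); new bracket [0, 1]
m = 0.5, p(m) = -1.625 (−); new bracket [0.5, 1]
m = 0.75, p(m) = 0.507812 (+); new bracket [0.5, 0.75]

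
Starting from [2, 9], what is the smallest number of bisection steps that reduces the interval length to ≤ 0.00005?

Width after n steps is 7/2^n. Need 2^n ≥ 7/0.00005 = 140000.
2^17 = 131072 < 140000 ≤ 2^18 = 262144, so n = 18.

18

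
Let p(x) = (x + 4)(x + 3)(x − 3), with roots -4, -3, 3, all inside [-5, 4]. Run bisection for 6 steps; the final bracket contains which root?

m = -0.5, p(m) = -30.625 (−); new bracket [-0.5, 4]
m = 1.75, p(m) = -34.140625 (−); new bracket [1.75, 4]
m = 2.875, p(m) = -5.048828 (−); new bracket [2.875, 4]
m = 3.4375, p(m) = 20.947 (+); new bracket [2.875, 3.4375]
m = 3.15625, p(m) = 6.8837 (+); new bracket [2.875, 3.15625]
m = 3.015625, p(m) = 0.6594 (+); new bracket [2.875, 3.015625]

3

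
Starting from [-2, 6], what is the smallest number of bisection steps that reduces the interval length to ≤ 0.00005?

Width after n steps is 8/2^n. Need 2^n ≥ 8/0.00005 = 160000.
2^17 = 131072 < 160000 ≤ 2^18 = 262144, so n = 18.

18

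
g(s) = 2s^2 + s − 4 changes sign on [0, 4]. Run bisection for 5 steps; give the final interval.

[1.125, 1.25]

g(2) = 6 > 0, so the root lies in [0, 2]
g(1) = -1 < 0, so the root lies in [1, 2]
g(1.5) = 2 > 0, so the root lies in [1, 1.5]
g(1.25) = 0.375 > 0, so the root lies in [1, 1.25]
g(1.125) = -0.3438 < 0, so the root lies in [1.125, 1.25]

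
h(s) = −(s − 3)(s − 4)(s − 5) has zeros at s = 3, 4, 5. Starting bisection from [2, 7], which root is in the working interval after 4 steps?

s = 4.5 gives h = 0.375, positive; keep [4.5, 7]
s = 5.75 gives h = -3.609375, negative; keep [4.5, 5.75]
s = 5.125 gives h = -0.298828, negative; keep [4.5, 5.125]
s = 4.8125 gives h = 0.2761, positive; keep [4.8125, 5.125]

5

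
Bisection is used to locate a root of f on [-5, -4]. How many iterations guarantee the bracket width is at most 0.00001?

Width after n steps is 1/2^n. Need 2^n ≥ 1/0.00001 = 100000.
2^16 = 65536 < 100000 ≤ 2^17 = 131072, so n = 17.

17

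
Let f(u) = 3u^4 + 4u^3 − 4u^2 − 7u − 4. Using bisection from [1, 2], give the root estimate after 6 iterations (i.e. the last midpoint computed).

midpoint 1.5: f = 5.1875 > 0 → [1, 1.5]
midpoint 1.25: f = -3.863281 < 0 → [1.25, 1.5]
midpoint 1.375: f = -0.065674 < 0 → [1.375, 1.5]
midpoint 1.4375: f = 2.3638 > 0 → [1.375, 1.4375]
midpoint 1.40625: f = 1.1017 > 0 → [1.375, 1.40625]
midpoint 1.390625: f = 0.5064 > 0 → [1.375, 1.390625]

1.390625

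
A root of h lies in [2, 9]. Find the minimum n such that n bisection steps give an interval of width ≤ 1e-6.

23

Width after n steps is 7/2^n. Need 2^n ≥ 7/1e-6 = 7000000.
2^22 = 4194304 < 7000000 ≤ 2^23 = 8388608, so n = 23.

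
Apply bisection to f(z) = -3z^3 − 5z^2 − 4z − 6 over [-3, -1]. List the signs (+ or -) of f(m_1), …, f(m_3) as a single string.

+-+

f(-2) = 6 > 0, so the root lies in [-2, -1]
f(-1.5) = -1.125 < 0, so the root lies in [-2, -1.5]
f(-1.75) = 1.765625 > 0, so the root lies in [-1.75, -1.5]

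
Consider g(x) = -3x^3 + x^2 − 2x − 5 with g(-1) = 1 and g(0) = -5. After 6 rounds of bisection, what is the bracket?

x = -0.5 gives g = -3.375, negative; keep [-1, -0.5]
x = -0.75 gives g = -1.671875, negative; keep [-1, -0.75]
x = -0.875 gives g = -0.474609, negative; keep [-1, -0.875]
x = -0.9375 gives g = 0.2258, positive; keep [-0.9375, -0.875]
x = -0.90625 gives g = -0.1333, negative; keep [-0.9375, -0.90625]
x = -0.921875 gives g = 0.044, positive; keep [-0.921875, -0.90625]

[-0.921875, -0.90625]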